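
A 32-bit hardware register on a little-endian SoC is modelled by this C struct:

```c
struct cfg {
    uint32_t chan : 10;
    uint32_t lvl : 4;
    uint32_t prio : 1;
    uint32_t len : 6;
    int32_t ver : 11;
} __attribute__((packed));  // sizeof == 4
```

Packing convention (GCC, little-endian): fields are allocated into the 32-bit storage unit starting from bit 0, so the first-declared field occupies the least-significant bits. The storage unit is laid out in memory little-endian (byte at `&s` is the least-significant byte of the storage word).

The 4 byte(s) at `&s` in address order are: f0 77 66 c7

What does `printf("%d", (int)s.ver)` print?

[0]=0xf0 [1]=0x77 [2]=0x66 [3]=0xc7 (little-endian) → word 0xc76677f0
chan [0+:10] = (word>>0) & 0x3ff = 1008
lvl [10+:4] = (word>>10) & 0xf = 13
prio [14+:1] = (word>>14) & 0x1 = 1
len [15+:6] = (word>>15) & 0x3f = 12
ver [21+:11] = (word>>21) & 0x7ff = 1595  ←
ver signed 11b, MSB=1: 1595 - 2048 = -453

-453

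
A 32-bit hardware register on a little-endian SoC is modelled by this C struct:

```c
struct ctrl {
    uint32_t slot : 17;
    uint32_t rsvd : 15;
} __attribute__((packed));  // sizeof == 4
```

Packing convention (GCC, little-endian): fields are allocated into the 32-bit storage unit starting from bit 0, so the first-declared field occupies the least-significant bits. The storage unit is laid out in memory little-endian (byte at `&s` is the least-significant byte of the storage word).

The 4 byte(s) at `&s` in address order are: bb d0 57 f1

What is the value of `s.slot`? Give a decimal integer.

118971

[0]=0xbb [1]=0xd0 [2]=0x57 [3]=0xf1 (little-endian) → word 0xf157d0bb
slot:17 @ bit 0 → (0xf157d0bb>>0)&0x1ffff = 0x1d0bb  ←
rsvd:15 @ bit 17 → (0xf157d0bb>>17)&0x7fff = 0x78ab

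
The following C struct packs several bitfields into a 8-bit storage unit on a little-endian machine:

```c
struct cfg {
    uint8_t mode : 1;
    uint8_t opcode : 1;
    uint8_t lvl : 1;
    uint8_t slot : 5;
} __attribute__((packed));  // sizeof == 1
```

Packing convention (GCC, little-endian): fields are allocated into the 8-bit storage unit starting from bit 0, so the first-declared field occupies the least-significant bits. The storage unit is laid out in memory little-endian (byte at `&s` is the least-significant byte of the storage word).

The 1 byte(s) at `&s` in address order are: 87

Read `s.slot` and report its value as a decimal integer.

16

[0]=0x87 (little-endian) → word 0x87
mode:1 @ bit 0 → (0x87>>0)&0x1 = 0x1
opcode:1 @ bit 1 → (0x87>>1)&0x1 = 0x1
lvl:1 @ bit 2 → (0x87>>2)&0x1 = 0x1
slot:5 @ bit 3 → (0x87>>3)&0x1f = 0x10  ←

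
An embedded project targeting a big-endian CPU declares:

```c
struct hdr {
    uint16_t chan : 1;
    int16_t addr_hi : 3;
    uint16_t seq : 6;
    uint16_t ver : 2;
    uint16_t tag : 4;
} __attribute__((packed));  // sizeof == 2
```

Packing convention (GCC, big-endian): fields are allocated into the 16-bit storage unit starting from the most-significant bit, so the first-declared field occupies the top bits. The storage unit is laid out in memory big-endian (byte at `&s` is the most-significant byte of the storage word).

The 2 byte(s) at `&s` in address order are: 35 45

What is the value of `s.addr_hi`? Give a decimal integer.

[0]=0x35 [1]=0x45 (big-endian) → word 0x3545
chan [15+:1] = (word>>15) & 0x1 = 0
addr_hi [12+:3] = (word>>12) & 0x7 = 3  ←
seq [6+:6] = (word>>6) & 0x3f = 21
ver [4+:2] = (word>>4) & 0x3 = 0
tag [0+:4] = (word>>0) & 0xf = 5
addr_hi signed 3b, MSB=0: value = 3

3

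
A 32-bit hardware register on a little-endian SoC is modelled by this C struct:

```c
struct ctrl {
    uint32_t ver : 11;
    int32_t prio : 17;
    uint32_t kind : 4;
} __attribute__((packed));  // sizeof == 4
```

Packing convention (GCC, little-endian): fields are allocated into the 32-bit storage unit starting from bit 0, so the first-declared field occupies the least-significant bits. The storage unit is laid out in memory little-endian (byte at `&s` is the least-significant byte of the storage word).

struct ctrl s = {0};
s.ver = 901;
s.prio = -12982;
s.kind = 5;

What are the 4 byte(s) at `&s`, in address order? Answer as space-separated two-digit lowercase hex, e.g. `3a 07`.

85 53 6a 5e

ver (11b) val=901 bits=0x385 at bit 0: 0x00000385
prio (17b) val=-12982 bits=0x1cd4a at bit 11: 0x0e6a5385
kind (4b) val=5 bits=0x5 at bit 28: 0x5e6a5385
word = 0x5e6a5385 → little-endian bytes:
  [0]=0x85  [1]=0x53  [2]=0x6a  [3]=0x5e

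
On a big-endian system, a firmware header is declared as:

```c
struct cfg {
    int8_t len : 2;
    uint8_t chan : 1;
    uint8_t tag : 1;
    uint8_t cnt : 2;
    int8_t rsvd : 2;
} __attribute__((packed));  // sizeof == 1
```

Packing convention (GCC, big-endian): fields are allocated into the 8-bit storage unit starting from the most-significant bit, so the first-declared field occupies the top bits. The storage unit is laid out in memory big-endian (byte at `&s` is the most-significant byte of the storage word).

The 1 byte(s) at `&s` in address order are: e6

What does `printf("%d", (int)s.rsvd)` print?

-2

[0]=0xe6 (big-endian) → word 0xe6
len [6+:2] = (word>>6) & 0x3 = 3
chan [5+:1] = (word>>5) & 0x1 = 1
tag [4+:1] = (word>>4) & 0x1 = 0
cnt [2+:2] = (word>>2) & 0x3 = 1
rsvd [0+:2] = (word>>0) & 0x3 = 2  ←
rsvd signed 2b, MSB=1: 2 - 4 = -2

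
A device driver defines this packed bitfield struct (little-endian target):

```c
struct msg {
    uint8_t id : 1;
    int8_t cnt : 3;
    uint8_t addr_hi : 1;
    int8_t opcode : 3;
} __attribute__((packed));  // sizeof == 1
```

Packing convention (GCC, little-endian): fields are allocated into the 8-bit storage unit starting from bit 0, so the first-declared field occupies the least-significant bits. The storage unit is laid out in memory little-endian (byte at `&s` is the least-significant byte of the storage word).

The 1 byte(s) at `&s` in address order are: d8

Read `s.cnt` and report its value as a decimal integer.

-4

[0]=0xd8 (little-endian) → word 0xd8
id [0+:1] = (word>>0) & 0x1 = 0
cnt [1+:3] = (word>>1) & 0x7 = 4  ←
addr_hi [4+:1] = (word>>4) & 0x1 = 1
opcode [5+:3] = (word>>5) & 0x7 = 6
cnt signed 3b, MSB=1: 4 - 8 = -4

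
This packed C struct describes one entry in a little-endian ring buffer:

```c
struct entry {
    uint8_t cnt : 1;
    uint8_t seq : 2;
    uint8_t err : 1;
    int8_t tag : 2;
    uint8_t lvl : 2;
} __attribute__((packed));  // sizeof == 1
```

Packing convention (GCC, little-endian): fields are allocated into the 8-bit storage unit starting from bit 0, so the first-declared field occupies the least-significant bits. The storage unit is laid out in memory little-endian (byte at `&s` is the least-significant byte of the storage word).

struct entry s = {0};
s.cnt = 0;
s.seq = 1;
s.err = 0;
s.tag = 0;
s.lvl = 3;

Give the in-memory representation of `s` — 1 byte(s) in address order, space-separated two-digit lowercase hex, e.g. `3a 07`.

c2

[0+:1] cnt=0 & 0x1 = 0x0; word=0x00
[1+:2] seq=1 & 0x3 = 0x1; word=0x02
[3+:1] err=0 & 0x1 = 0x0; word=0x02
[4+:2] tag=0 & 0x3 = 0x0; word=0x02
[6+:2] lvl=3 & 0x3 = 0x3; word=0xc2
word = 0xc2 → little-endian bytes:
  [0]=0xc2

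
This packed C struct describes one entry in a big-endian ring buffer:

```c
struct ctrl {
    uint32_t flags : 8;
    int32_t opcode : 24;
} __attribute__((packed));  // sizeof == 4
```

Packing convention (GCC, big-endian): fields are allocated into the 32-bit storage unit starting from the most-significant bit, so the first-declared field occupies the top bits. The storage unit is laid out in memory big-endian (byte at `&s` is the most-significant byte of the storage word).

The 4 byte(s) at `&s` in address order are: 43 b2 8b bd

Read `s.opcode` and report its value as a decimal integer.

-5076035

[0]=0x43 [1]=0xb2 [2]=0x8b [3]=0xbd (big-endian) → word 0x43b28bbd
flags [24+:8] = (word>>24) & 0xff = 67
opcode [0+:24] = (word>>0) & 0xffffff = 11701181  ←
opcode signed 24b, MSB=1: 11701181 - 16777216 = -5076035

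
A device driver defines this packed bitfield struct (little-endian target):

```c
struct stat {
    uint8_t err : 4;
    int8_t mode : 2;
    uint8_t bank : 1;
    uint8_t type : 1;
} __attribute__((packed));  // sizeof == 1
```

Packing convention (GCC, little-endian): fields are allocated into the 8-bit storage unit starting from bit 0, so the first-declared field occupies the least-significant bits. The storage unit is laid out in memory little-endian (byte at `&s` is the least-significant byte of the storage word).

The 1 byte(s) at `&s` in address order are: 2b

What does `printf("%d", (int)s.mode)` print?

[0]=0x2b (little-endian) → word 0x2b
err [0+:4] = (word>>0) & 0xf = 11
mode [4+:2] = (word>>4) & 0x3 = 2  ←
bank [6+:1] = (word>>6) & 0x1 = 0
type [7+:1] = (word>>7) & 0x1 = 0
mode signed 2b, MSB=1: 2 - 4 = -2

-2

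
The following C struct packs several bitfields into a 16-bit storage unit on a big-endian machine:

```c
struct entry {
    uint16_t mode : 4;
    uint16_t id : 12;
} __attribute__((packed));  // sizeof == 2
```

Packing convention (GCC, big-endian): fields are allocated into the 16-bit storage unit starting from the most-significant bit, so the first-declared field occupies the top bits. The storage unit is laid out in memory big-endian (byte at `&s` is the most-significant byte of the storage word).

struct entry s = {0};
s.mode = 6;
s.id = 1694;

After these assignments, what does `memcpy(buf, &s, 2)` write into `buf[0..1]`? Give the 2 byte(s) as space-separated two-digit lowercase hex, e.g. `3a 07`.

66 9e

mode:4 = 6 → 0x6 << 12 → word 0x6000
id:12 = 1694 → 0x69e << 0 → word 0x669e
word = 0x669e → big-endian bytes:
  [0]=0x66  [1]=0x9e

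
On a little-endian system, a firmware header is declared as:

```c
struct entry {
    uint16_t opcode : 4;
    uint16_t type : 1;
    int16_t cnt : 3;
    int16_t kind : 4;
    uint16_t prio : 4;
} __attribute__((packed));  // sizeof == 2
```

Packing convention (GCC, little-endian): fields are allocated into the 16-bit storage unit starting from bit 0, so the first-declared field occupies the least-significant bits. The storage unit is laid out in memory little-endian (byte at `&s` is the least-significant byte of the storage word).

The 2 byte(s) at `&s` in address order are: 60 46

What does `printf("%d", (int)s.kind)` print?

[0]=0x60 [1]=0x46 (little-endian) → word 0x4660
opcode:4 @ bit 0 → (0x4660>>0)&0xf = 0x0
type:1 @ bit 4 → (0x4660>>4)&0x1 = 0x0
cnt:3 @ bit 5 → (0x4660>>5)&0x7 = 0x3
kind:4 @ bit 8 → (0x4660>>8)&0xf = 0x6  ←
prio:4 @ bit 12 → (0x4660>>12)&0xf = 0x4
kind signed 4b, MSB=0: value = 6

6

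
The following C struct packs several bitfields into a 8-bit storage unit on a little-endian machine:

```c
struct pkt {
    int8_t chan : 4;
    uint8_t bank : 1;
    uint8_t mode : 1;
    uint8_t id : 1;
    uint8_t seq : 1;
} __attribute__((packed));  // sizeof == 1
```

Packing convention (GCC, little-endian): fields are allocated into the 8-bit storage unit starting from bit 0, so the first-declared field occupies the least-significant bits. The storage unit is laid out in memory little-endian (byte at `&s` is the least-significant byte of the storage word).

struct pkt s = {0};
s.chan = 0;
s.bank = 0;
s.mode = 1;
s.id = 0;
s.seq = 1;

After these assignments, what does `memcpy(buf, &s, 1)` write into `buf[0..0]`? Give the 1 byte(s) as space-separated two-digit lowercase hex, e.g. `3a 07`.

a0

chan (4b) val=0 bits=0x0 at bit 0: 0x00
bank (1b) val=0 bits=0x0 at bit 4: 0x00
mode (1b) val=1 bits=0x1 at bit 5: 0x20
id (1b) val=0 bits=0x0 at bit 6: 0x20
seq (1b) val=1 bits=0x1 at bit 7: 0xa0
word = 0xa0 → little-endian bytes:
  [0]=0xa0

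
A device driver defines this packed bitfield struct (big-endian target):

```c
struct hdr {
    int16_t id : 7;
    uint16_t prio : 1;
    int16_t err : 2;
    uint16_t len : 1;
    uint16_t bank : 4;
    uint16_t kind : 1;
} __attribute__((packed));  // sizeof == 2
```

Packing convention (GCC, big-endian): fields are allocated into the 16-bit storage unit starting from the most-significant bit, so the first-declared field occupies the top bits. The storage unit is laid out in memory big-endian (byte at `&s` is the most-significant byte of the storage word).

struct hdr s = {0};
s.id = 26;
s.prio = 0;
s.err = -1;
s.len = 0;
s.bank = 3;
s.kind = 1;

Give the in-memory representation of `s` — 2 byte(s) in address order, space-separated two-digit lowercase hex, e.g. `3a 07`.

id (7b) val=26 bits=0x1a at bit 9: 0x3400
prio (1b) val=0 bits=0x0 at bit 8: 0x3400
err (2b) val=-1 bits=0x3 at bit 6: 0x34c0
len (1b) val=0 bits=0x0 at bit 5: 0x34c0
bank (4b) val=3 bits=0x3 at bit 1: 0x34c6
kind (1b) val=1 bits=0x1 at bit 0: 0x34c7
word = 0x34c7 → big-endian bytes:
  [0]=0x34  [1]=0xc7

34 c7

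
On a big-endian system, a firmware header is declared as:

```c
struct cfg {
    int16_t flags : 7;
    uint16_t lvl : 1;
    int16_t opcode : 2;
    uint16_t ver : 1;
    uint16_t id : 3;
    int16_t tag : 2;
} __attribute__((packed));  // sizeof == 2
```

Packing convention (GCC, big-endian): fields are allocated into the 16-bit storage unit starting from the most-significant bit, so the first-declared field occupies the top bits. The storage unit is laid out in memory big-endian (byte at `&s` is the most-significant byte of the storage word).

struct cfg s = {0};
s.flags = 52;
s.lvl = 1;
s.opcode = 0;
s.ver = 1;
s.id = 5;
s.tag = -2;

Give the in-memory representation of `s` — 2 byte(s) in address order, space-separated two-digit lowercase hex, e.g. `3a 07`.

flags:7 = 52 → 0x34 << 9 → word 0x6800
lvl:1 = 1 → 0x1 << 8 → word 0x6900
opcode:2 = 0 → 0x0 << 6 → word 0x6900
ver:1 = 1 → 0x1 << 5 → word 0x6920
id:3 = 5 → 0x5 << 2 → word 0x6934
tag:2 = -2 → 0x2 << 0 → word 0x6936
word = 0x6936 → big-endian bytes:
  [0]=0x69  [1]=0x36

69 36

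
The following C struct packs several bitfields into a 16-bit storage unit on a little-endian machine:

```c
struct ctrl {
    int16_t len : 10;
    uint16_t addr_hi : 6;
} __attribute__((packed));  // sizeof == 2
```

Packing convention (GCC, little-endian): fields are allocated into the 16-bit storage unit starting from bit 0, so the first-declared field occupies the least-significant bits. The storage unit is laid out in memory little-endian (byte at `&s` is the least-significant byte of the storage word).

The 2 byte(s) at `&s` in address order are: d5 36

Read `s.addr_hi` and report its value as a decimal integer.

13

[0]=0xd5 [1]=0x36 (little-endian) → word 0x36d5
len [0+:10] = (word>>0) & 0x3ff = 725
addr_hi [10+:6] = (word>>10) & 0x3f = 13  ←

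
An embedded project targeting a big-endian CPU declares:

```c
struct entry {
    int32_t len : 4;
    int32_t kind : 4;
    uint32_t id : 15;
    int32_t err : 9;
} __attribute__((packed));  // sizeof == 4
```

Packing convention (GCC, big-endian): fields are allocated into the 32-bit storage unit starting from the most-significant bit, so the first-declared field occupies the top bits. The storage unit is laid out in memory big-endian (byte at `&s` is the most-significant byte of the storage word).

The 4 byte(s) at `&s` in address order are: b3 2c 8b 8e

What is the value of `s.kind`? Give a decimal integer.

3

[0]=0xb3 [1]=0x2c [2]=0x8b [3]=0x8e (big-endian) → word 0xb32c8b8e
len [28+:4] = (word>>28) & 0xf = 11
kind [24+:4] = (word>>24) & 0xf = 3  ←
id [9+:15] = (word>>9) & 0x7fff = 5701
err [0+:9] = (word>>0) & 0x1ff = 398
kind signed 4b, MSB=0: value = 3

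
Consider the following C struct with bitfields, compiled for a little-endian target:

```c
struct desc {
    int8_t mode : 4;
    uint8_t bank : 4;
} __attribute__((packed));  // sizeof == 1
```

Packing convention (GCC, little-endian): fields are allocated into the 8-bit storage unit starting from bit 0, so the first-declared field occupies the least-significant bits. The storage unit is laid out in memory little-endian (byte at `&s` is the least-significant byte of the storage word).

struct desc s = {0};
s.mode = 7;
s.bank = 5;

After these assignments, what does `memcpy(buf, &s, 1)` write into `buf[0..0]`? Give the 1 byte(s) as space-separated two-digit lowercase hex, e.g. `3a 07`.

[0+:4] mode=7 & 0xf = 0x7; word=0x07
[4+:4] bank=5 & 0xf = 0x5; word=0x57
word = 0x57 → little-endian bytes:
  [0]=0x57

57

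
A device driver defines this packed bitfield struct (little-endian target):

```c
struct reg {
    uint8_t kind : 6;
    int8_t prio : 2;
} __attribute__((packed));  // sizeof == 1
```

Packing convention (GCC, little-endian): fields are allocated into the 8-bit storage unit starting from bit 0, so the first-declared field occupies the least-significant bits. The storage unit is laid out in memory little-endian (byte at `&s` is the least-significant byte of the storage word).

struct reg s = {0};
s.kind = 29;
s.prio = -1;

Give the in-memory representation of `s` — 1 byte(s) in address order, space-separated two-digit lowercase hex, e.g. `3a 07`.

[0+:6] kind=29 & 0x3f = 0x1d; word=0x1d
[6+:2] prio=-1 & 0x3 = 0x3; word=0xdd
word = 0xdd → little-endian bytes:
  [0]=0xdd

dd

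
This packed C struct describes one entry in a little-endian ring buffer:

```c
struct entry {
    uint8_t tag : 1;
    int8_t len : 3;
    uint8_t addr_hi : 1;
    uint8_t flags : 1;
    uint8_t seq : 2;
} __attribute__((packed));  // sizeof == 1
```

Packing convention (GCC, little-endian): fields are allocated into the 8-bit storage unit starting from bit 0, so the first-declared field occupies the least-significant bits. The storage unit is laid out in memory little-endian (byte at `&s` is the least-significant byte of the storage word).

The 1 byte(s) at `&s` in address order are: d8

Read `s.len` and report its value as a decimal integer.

[0]=0xd8 (little-endian) → word 0xd8
tag [0+:1] = (word>>0) & 0x1 = 0
len [1+:3] = (word>>1) & 0x7 = 4  ←
addr_hi [4+:1] = (word>>4) & 0x1 = 1
flags [5+:1] = (word>>5) & 0x1 = 0
seq [6+:2] = (word>>6) & 0x3 = 3
len signed 3b, MSB=1: 4 - 8 = -4

-4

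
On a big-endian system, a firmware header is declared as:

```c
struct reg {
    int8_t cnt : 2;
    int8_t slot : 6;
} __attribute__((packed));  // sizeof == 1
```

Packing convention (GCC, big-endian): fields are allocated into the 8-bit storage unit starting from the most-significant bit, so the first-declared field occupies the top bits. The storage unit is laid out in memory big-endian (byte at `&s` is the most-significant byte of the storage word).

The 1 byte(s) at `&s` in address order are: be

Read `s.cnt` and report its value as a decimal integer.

[0]=0xbe (big-endian) → word 0xbe
cnt:2 @ bit 6 → (0xbe>>6)&0x3 = 0x2  ←
slot:6 @ bit 0 → (0xbe>>0)&0x3f = 0x3e
cnt signed 2b, MSB=1: 2 - 4 = -2

-2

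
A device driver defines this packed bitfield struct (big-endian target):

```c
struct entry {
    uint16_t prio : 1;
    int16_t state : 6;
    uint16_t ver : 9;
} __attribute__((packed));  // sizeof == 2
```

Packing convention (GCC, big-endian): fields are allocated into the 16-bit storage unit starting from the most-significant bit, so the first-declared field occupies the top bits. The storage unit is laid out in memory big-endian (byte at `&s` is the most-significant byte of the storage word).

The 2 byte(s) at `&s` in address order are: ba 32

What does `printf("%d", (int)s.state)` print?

29

[0]=0xba [1]=0x32 (big-endian) → word 0xba32
prio:1 @ bit 15 → (0xba32>>15)&0x1 = 0x1
state:6 @ bit 9 → (0xba32>>9)&0x3f = 0x1d  ←
ver:9 @ bit 0 → (0xba32>>0)&0x1ff = 0x32
state signed 6b, MSB=0: value = 29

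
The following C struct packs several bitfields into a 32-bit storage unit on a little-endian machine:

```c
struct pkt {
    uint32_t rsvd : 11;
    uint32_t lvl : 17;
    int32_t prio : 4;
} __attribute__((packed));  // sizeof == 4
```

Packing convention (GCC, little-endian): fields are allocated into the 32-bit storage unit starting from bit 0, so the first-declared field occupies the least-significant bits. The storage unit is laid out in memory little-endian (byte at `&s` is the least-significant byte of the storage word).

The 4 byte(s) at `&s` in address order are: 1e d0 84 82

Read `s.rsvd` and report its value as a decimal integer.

30

[0]=0x1e [1]=0xd0 [2]=0x84 [3]=0x82 (little-endian) → word 0x8284d01e
rsvd [0+:11] = (word>>0) & 0x7ff = 30  ←
lvl [11+:17] = (word>>11) & 0x1ffff = 20634
prio [28+:4] = (word>>28) & 0xf = 8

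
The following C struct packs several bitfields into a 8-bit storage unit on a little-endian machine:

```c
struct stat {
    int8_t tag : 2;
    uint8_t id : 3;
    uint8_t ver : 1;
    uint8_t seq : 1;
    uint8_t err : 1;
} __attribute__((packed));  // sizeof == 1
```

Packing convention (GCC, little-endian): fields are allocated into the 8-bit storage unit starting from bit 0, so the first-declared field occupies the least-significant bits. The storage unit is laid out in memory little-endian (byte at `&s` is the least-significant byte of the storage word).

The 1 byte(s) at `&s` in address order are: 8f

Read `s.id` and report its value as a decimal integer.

[0]=0x8f (little-endian) → word 0x8f
tag [0+:2] = (word>>0) & 0x3 = 3
id [2+:3] = (word>>2) & 0x7 = 3  ←
ver [5+:1] = (word>>5) & 0x1 = 0
seq [6+:1] = (word>>6) & 0x1 = 0
err [7+:1] = (word>>7) & 0x1 = 1

3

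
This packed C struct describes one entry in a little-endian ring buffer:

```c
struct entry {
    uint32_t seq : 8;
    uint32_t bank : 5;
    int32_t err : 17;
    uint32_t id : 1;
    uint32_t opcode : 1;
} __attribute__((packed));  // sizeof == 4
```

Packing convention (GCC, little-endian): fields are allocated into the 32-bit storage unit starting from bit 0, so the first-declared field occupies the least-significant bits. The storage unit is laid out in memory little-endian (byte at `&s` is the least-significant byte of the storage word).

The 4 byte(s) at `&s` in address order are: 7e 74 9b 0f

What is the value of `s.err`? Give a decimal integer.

[0]=0x7e [1]=0x74 [2]=0x9b [3]=0x0f (little-endian) → word 0x0f9b747e
seq:8 @ bit 0 → (0x0f9b747e>>0)&0xff = 0x7e
bank:5 @ bit 8 → (0x0f9b747e>>8)&0x1f = 0x14
err:17 @ bit 13 → (0x0f9b747e>>13)&0x1ffff = 0x7cdb  ←
id:1 @ bit 30 → (0x0f9b747e>>30)&0x1 = 0x0
opcode:1 @ bit 31 → (0x0f9b747e>>31)&0x1 = 0x0
err signed 17b, MSB=0: value = 31963

31963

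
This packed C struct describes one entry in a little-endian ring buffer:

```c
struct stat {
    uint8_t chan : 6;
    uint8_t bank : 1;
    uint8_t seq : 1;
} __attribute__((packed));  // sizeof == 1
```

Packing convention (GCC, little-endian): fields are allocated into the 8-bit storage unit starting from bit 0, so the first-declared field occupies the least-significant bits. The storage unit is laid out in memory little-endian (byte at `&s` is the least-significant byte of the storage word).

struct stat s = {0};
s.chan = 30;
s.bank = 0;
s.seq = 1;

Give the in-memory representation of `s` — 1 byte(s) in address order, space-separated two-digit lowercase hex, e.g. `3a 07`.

9e

chan (6b) val=30 bits=0x1e at bit 0: 0x1e
bank (1b) val=0 bits=0x0 at bit 6: 0x1e
seq (1b) val=1 bits=0x1 at bit 7: 0x9e
word = 0x9e → little-endian bytes:
  [0]=0x9e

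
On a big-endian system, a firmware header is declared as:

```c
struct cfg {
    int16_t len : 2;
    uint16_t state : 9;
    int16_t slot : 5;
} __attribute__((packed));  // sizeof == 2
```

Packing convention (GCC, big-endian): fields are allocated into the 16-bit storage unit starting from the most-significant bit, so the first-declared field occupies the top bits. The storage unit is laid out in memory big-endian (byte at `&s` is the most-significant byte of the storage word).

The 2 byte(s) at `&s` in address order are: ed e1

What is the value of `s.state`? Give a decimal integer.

367

[0]=0xed [1]=0xe1 (big-endian) → word 0xede1
len:2 @ bit 14 → (0xede1>>14)&0x3 = 0x3
state:9 @ bit 5 → (0xede1>>5)&0x1ff = 0x16f  ←
slot:5 @ bit 0 → (0xede1>>0)&0x1f = 0x1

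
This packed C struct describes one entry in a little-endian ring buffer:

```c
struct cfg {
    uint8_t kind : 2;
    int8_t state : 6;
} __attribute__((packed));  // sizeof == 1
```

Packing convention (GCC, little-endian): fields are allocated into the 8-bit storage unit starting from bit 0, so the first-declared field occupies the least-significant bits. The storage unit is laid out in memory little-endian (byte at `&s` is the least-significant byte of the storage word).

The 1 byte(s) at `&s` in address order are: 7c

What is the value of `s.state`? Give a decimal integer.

[0]=0x7c (little-endian) → word 0x7c
kind:2 @ bit 0 → (0x7c>>0)&0x3 = 0x0
state:6 @ bit 2 → (0x7c>>2)&0x3f = 0x1f  ←
state signed 6b, MSB=0: value = 31

31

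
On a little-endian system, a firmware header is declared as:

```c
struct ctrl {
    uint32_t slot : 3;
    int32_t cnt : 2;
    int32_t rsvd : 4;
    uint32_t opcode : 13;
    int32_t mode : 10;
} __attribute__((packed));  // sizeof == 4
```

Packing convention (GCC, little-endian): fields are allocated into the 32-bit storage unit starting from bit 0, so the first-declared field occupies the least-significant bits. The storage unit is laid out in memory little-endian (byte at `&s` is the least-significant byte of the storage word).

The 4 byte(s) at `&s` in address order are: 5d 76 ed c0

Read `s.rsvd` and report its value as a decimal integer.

[0]=0x5d [1]=0x76 [2]=0xed [3]=0xc0 (little-endian) → word 0xc0ed765d
slot [0+:3] = (word>>0) & 0x7 = 5
cnt [3+:2] = (word>>3) & 0x3 = 3
rsvd [5+:4] = (word>>5) & 0xf = 2  ←
opcode [9+:13] = (word>>9) & 0x1fff = 5819
mode [22+:10] = (word>>22) & 0x3ff = 771
rsvd signed 4b, MSB=0: value = 2

2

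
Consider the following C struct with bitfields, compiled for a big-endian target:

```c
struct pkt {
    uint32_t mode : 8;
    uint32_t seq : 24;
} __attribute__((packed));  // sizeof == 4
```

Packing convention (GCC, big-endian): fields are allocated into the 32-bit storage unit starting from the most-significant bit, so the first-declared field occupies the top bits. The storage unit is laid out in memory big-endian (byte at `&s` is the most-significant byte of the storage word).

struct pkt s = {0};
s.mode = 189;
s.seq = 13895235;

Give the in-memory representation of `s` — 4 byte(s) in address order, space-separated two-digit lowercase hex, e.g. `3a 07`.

bd d4 06 43

mode:8 = 189 → 0xbd << 24 → word 0xbd000000
seq:24 = 13895235 → 0xd40643 << 0 → word 0xbdd40643
word = 0xbdd40643 → big-endian bytes:
  [0]=0xbd  [1]=0xd4  [2]=0x06  [3]=0x43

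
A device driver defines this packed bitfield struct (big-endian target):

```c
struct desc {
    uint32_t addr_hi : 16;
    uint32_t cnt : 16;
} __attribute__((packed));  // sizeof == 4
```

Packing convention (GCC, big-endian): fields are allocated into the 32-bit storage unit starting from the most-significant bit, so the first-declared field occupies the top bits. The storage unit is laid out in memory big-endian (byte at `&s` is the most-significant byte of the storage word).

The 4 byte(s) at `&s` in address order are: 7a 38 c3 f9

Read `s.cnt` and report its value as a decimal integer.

[0]=0x7a [1]=0x38 [2]=0xc3 [3]=0xf9 (big-endian) → word 0x7a38c3f9
addr_hi:16 @ bit 16 → (0x7a38c3f9>>16)&0xffff = 0x7a38
cnt:16 @ bit 0 → (0x7a38c3f9>>0)&0xffff = 0xc3f9  ←

50169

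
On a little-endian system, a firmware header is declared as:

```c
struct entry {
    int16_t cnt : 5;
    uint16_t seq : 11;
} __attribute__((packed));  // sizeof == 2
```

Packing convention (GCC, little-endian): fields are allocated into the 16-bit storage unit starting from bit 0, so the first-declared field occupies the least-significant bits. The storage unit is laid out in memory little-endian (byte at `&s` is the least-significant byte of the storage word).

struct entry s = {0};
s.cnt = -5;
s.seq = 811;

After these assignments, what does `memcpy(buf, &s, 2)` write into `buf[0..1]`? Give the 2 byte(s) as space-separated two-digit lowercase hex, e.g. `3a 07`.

7b 65

cnt (5b) val=-5 bits=0x1b at bit 0: 0x001b
seq (11b) val=811 bits=0x32b at bit 5: 0x657b
word = 0x657b → little-endian bytes:
  [0]=0x7b  [1]=0x65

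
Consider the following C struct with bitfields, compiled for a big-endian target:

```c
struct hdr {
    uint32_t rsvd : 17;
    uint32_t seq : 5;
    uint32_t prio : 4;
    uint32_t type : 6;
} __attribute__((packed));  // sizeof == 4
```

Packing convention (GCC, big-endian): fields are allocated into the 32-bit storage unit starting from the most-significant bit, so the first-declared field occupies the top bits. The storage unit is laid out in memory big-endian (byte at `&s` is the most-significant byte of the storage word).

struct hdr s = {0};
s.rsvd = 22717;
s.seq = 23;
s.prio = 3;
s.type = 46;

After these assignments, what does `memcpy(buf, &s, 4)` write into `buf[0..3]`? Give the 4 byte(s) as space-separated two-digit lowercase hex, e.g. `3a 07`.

2c 5e dc ee

rsvd:17 = 22717 → 0x58bd << 15 → word 0x2c5e8000
seq:5 = 23 → 0x17 << 10 → word 0x2c5edc00
prio:4 = 3 → 0x3 << 6 → word 0x2c5edcc0
type:6 = 46 → 0x2e << 0 → word 0x2c5edcee
word = 0x2c5edcee → big-endian bytes:
  [0]=0x2c  [1]=0x5e  [2]=0xdc  [3]=0xee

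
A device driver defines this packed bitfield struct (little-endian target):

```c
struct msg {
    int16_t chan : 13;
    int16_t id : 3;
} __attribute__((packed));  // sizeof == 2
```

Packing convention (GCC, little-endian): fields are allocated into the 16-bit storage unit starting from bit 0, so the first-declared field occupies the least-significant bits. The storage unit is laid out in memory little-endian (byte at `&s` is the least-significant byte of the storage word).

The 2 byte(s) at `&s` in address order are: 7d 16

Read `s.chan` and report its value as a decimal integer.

-2435

[0]=0x7d [1]=0x16 (little-endian) → word 0x167d
chan:13 @ bit 0 → (0x167d>>0)&0x1fff = 0x167d  ←
id:3 @ bit 13 → (0x167d>>13)&0x7 = 0x0
chan signed 13b, MSB=1: 5757 - 8192 = -2435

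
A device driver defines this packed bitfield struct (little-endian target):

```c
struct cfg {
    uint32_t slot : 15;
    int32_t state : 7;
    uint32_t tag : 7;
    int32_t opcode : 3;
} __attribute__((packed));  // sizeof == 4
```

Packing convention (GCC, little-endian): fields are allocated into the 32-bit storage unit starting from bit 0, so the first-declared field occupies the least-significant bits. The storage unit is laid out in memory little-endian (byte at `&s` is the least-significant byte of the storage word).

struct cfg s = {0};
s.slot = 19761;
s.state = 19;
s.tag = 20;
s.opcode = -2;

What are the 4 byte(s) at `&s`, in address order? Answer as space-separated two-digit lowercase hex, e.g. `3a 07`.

31 cd 09 c5

slot:15 = 19761 → 0x4d31 << 0 → word 0x00004d31
state:7 = 19 → 0x13 << 15 → word 0x0009cd31
tag:7 = 20 → 0x14 << 22 → word 0x0509cd31
opcode:3 = -2 → 0x6 << 29 → word 0xc509cd31
word = 0xc509cd31 → little-endian bytes:
  [0]=0x31  [1]=0xcd  [2]=0x09  [3]=0xc5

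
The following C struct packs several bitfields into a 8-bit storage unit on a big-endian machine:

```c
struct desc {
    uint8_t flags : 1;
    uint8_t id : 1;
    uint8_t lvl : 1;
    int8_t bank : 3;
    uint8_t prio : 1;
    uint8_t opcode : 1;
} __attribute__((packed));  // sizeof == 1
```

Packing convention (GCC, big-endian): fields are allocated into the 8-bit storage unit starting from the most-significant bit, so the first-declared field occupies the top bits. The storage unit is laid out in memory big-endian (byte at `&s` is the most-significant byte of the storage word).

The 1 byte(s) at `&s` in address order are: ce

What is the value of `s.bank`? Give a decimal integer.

3

[0]=0xce (big-endian) → word 0xce
flags [7+:1] = (word>>7) & 0x1 = 1
id [6+:1] = (word>>6) & 0x1 = 1
lvl [5+:1] = (word>>5) & 0x1 = 0
bank [2+:3] = (word>>2) & 0x7 = 3  ←
prio [1+:1] = (word>>1) & 0x1 = 1
opcode [0+:1] = (word>>0) & 0x1 = 0
bank signed 3b, MSB=0: value = 3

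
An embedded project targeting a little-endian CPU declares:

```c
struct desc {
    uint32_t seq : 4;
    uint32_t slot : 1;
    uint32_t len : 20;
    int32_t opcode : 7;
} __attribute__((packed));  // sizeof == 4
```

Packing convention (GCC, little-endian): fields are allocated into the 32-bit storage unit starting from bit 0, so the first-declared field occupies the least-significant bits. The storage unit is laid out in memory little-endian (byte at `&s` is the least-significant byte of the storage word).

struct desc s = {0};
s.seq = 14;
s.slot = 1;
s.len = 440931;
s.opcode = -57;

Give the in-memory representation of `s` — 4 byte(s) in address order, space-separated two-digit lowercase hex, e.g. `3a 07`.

seq (4b) val=14 bits=0xe at bit 0: 0x0000000e
slot (1b) val=1 bits=0x1 at bit 4: 0x0000001e
len (20b) val=440931 bits=0x6ba63 at bit 5: 0x00d74c7e
opcode (7b) val=-57 bits=0x47 at bit 25: 0x8ed74c7e
word = 0x8ed74c7e → little-endian bytes:
  [0]=0x7e  [1]=0x4c  [2]=0xd7  [3]=0x8e

7e 4c d7 8e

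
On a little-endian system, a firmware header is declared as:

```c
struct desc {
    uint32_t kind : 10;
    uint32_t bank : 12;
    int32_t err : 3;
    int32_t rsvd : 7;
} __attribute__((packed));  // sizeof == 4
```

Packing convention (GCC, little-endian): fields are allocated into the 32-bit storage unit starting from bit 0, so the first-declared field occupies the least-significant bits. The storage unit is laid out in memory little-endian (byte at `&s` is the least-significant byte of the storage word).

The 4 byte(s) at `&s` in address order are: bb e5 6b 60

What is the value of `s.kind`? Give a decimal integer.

443

[0]=0xbb [1]=0xe5 [2]=0x6b [3]=0x60 (little-endian) → word 0x606be5bb
kind:10 @ bit 0 → (0x606be5bb>>0)&0x3ff = 0x1bb  ←
bank:12 @ bit 10 → (0x606be5bb>>10)&0xfff = 0xaf9
err:3 @ bit 22 → (0x606be5bb>>22)&0x7 = 0x1
rsvd:7 @ bit 25 → (0x606be5bb>>25)&0x7f = 0x30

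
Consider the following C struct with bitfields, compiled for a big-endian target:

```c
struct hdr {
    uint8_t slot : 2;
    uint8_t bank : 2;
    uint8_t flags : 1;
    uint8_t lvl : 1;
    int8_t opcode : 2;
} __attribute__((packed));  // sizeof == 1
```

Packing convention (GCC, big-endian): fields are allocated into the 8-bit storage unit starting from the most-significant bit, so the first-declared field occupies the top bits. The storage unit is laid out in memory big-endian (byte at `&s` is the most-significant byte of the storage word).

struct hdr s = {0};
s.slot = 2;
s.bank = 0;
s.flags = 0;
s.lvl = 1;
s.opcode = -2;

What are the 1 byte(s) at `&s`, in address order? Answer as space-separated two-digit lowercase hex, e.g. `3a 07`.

86

slot (2b) val=2 bits=0x2 at bit 6: 0x80
bank (2b) val=0 bits=0x0 at bit 4: 0x80
flags (1b) val=0 bits=0x0 at bit 3: 0x80
lvl (1b) val=1 bits=0x1 at bit 2: 0x84
opcode (2b) val=-2 bits=0x2 at bit 0: 0x86
word = 0x86 → big-endian bytes:
  [0]=0x86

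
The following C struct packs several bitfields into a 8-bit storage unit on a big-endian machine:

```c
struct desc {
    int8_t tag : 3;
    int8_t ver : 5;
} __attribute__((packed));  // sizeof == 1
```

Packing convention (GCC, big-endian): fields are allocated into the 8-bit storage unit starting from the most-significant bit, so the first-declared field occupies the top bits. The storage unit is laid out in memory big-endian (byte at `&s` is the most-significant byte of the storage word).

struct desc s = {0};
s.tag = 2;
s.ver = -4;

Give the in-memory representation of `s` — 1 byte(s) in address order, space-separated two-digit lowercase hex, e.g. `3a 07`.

tag:3 = 2 → 0x2 << 5 → word 0x40
ver:5 = -4 → 0x1c << 0 → word 0x5c
word = 0x5c → big-endian bytes:
  [0]=0x5c

5c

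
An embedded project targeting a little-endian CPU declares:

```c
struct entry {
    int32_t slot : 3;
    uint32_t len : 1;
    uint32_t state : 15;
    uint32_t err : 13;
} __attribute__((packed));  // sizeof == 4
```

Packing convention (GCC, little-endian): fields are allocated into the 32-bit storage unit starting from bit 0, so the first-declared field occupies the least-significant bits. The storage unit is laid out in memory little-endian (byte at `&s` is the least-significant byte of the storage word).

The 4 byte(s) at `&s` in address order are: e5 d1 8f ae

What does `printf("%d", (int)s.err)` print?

5585

[0]=0xe5 [1]=0xd1 [2]=0x8f [3]=0xae (little-endian) → word 0xae8fd1e5
slot:3 @ bit 0 → (0xae8fd1e5>>0)&0x7 = 0x5
len:1 @ bit 3 → (0xae8fd1e5>>3)&0x1 = 0x0
state:15 @ bit 4 → (0xae8fd1e5>>4)&0x7fff = 0x7d1e
err:13 @ bit 19 → (0xae8fd1e5>>19)&0x1fff = 0x15d1  ←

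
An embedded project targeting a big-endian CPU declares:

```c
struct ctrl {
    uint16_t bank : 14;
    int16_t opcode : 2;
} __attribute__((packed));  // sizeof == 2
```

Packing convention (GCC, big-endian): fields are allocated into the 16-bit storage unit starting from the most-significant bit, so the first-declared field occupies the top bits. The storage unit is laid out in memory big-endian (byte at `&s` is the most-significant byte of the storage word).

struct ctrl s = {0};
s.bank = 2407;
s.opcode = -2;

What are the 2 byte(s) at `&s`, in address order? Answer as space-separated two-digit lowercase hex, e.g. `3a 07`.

25 9e

bank (14b) val=2407 bits=0x967 at bit 2: 0x259c
opcode (2b) val=-2 bits=0x2 at bit 0: 0x259e
word = 0x259e → big-endian bytes:
  [0]=0x25  [1]=0x9e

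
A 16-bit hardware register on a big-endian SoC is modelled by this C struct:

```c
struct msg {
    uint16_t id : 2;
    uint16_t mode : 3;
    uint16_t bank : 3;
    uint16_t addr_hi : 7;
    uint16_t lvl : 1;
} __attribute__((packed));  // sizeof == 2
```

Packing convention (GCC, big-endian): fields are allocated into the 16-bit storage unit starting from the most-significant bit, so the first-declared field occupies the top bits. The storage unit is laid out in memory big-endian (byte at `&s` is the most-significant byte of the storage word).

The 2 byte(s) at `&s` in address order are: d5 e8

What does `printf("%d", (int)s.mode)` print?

2

[0]=0xd5 [1]=0xe8 (big-endian) → word 0xd5e8
id [14+:2] = (word>>14) & 0x3 = 3
mode [11+:3] = (word>>11) & 0x7 = 2  ←
bank [8+:3] = (word>>8) & 0x7 = 5
addr_hi [1+:7] = (word>>1) & 0x7f = 116
lvl [0+:1] = (word>>0) & 0x1 = 0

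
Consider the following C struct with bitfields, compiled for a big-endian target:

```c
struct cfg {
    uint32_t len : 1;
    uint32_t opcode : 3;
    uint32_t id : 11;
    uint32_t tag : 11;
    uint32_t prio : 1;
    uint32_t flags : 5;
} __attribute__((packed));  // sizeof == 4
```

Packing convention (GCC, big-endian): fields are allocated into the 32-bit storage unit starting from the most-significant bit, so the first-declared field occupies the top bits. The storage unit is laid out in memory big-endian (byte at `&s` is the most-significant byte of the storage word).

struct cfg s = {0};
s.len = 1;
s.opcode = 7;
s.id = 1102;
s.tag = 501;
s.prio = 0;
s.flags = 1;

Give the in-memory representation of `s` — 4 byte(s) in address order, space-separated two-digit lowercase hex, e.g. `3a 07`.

len:1 = 1 → 0x1 << 31 → word 0x80000000
opcode:3 = 7 → 0x7 << 28 → word 0xf0000000
id:11 = 1102 → 0x44e << 17 → word 0xf89c0000
tag:11 = 501 → 0x1f5 << 6 → word 0xf89c7d40
prio:1 = 0 → 0x0 << 5 → word 0xf89c7d40
flags:5 = 1 → 0x1 << 0 → word 0xf89c7d41
word = 0xf89c7d41 → big-endian bytes:
  [0]=0xf8  [1]=0x9c  [2]=0x7d  [3]=0x41

f8 9c 7d 41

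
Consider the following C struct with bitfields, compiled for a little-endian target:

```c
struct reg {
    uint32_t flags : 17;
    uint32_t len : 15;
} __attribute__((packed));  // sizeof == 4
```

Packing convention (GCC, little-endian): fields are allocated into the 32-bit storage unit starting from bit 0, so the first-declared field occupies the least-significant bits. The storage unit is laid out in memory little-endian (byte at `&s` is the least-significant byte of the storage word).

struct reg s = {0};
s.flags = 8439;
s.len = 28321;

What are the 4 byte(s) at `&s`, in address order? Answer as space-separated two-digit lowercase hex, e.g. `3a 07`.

f7 20 42 dd

flags (17b) val=8439 bits=0x20f7 at bit 0: 0x000020f7
len (15b) val=28321 bits=0x6ea1 at bit 17: 0xdd4220f7
word = 0xdd4220f7 → little-endian bytes:
  [0]=0xf7  [1]=0x20  [2]=0x42  [3]=0xdd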